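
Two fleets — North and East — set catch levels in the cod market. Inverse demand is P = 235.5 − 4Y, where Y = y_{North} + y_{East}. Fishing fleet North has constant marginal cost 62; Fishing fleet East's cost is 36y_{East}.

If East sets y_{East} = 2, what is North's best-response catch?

Fishing fleet North's profit: π = y_{North}(235.5 − 4(y_{North} + y_{East})) − 62y_{North}.
∂π/∂y_{North} = 173.5 − 8y_{North} − 4y_{East} = 0, so y_{North} = 21.6875 − 0.5y_{East}.
At y_{East} = 2: y_{North} = 21.6875 − 0.5·2 = 20.6875.

20.6875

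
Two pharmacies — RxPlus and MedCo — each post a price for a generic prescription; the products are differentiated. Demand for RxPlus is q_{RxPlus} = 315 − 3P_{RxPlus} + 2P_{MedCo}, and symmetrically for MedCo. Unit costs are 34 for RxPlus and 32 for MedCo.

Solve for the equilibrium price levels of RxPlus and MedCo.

RxPlus's profit: π = (P_{RxPlus} − 34)(315 − 3P_{RxPlus} + 2P_{MedCo}).
∂π/∂P_{RxPlus} = 417 − 6P_{RxPlus} + 2P_{MedCo} = 0 ⇒ P_{RxPlus} = 69.5 + (1/3)P_{MedCo}.
Similarly P_{MedCo} = 68.5 + (1/3)P_{RxPlus}.
Substituting the second reaction function into the first: P_{RxPlus} = 69.5 + (1/3)(68.5 + (1/3)P_{RxPlus}), which gives (8/9)P_{RxPlus} = 277/3 ⇒ P_{RxPlus} = 103.875.
Then P_{MedCo} = 68.5 + (1/3)·103.875 = 103.125.

103.875, 103.125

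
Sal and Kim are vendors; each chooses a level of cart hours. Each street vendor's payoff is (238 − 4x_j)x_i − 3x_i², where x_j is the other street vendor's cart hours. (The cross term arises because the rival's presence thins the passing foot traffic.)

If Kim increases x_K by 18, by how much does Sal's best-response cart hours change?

-12

Sal's payoff is (238 − 4x_K)x_S − 3x_S².
∂π/∂x_S = 238 − 4x_K − 6x_S = 0, so x_S = 119/3 − (2/3)x_K.
The reaction-function slope is −2/3, so an 18-unit rise in x_K moves x_S by −2/3 × 18 = −12. Sal's best response falls — the actions are strategic substitutes.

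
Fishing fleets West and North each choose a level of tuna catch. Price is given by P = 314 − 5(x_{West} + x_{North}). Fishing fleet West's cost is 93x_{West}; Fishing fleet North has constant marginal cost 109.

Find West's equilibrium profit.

Fishing fleet West's profit: π = x_{West}(314 − 5(x_{West} + x_{North})) − 93x_{West}.
∂π/∂x_{West} = 221 − 10x_{West} − 5x_{North} = 0, so x_{West} = 22.1 − 0.5x_{North}.
By the same steps for North: x_{North} = 20.5 − 0.5x_{West}.
Substituting the second reaction function into the first: x_{West} = 22.1 − 0.5(20.5 − 0.5x_{West}), which gives 0.75x_{West} = 11.85 ⇒ x_{West} = 15.8.
Then x_{North} = 20.5 − 0.5·15.8 = 12.6.
Price P = 314 − 5·28.4 = 172.
West's profit: (172 − 93)·15.8 = 1248.2.

1248.2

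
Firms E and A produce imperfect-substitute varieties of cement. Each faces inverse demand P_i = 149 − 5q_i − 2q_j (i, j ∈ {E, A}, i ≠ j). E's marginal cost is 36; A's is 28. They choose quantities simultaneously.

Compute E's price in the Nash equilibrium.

Firm E's profit: π = q_E(149 − 5q_E − 2q_A) − 36q_E.
∂π/∂q_E = 113 − 10q_E − 2q_A = 0 ⇒ q_E = 11.3 − 0.2q_A.
Similarly q_A = 12.1 − 0.2q_E.
Substituting the second reaction function into the first: q_E = 11.3 − 0.2(12.1 − 0.2q_E), which gives 0.96q_E = 8.88 ⇒ q_E = 9.25.
Then q_A = 12.1 − 0.2·9.25 = 10.25.
P_E = 149 − 5·9.25 − 2·10.25 = 82.25.

82.25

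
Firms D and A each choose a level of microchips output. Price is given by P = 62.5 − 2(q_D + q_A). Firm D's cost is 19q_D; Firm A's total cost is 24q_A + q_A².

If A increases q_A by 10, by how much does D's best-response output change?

Firm D's profit: π = q_D(62.5 − 2(q_D + q_A)) − 19q_D.
∂π/∂q_D = 43.5 − 4q_D − 2q_A = 0, so q_D = 10.875 − 0.5q_A.
The reaction-function slope is −0.5, so a 10-unit rise in q_A moves q_D by −0.5 × 10 = −5. D's best response falls — the actions are strategic substitutes.

-5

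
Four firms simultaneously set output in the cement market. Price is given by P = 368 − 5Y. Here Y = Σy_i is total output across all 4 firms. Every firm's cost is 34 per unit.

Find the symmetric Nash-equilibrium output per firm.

13.36

A representative firm's profit is π_i = y_i(368 − 5Y) − 34y_i, with Y = y_i + Σ_{j≠i} y_j.
First-order condition: 334 − 10y_i − 5Σ_{j≠i} y_j = 0.
Imposing symmetry (y_j = y for all j) turns Σ_{j≠i} y_j into 3y, so 334 = 25y and y = 13.36.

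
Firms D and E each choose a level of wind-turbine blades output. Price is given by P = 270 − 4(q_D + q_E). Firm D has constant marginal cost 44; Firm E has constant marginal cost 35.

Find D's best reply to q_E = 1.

Firm D's profit: π = q_D(270 − 4(q_D + q_E)) − 44q_D.
∂π/∂q_D = 226 − 8q_D − 4q_E = 0, so q_D = 28.25 − 0.5q_E.
At q_E = 1: q_D = 28.25 − 0.5·1 = 27.75.

27.75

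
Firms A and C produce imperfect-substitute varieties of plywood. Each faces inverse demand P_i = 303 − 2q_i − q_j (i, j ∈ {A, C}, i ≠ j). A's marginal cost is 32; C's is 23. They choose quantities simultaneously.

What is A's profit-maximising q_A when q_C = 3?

67

Firm A's profit: π = q_A(303 − 2q_A − q_C) − 32q_A.
∂π/∂q_A = 271 − 4q_A − q_C = 0 ⇒ q_A = 67.75 − 0.25q_C.
At q_C = 3: q_A = 67.75 − 0.25·3 = 67.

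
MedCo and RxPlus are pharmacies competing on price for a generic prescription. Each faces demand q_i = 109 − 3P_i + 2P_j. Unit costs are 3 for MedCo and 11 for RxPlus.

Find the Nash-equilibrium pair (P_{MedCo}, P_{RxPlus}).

31, 34

MedCo's profit: π = (P_{MedCo} − 3)(109 − 3P_{MedCo} + 2P_{RxPlus}).
∂π/∂P_{MedCo} = 118 − 6P_{MedCo} + 2P_{RxPlus} = 0 ⇒ P_{MedCo} = 59/3 + (1/3)P_{RxPlus}.
Similarly P_{RxPlus} = 71/3 + (1/3)P_{MedCo}.
Solving the two reaction functions simultaneously: (1 − (1/3)(1/3))P_{MedCo} = 59/3 + (1/3)·(71/3), so (8/9)P_{MedCo} = 248/9 and P_{MedCo} = 31.
Then P_{RxPlus} = 71/3 + (1/3)·31 = 34.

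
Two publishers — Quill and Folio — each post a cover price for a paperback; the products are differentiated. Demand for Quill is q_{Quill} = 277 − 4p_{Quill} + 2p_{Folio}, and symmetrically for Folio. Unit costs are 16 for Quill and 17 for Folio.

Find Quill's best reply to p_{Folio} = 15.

Quill's profit: π = (p_{Quill} − 16)(277 − 4p_{Quill} + 2p_{Folio}).
∂π/∂p_{Quill} = 341 − 8p_{Quill} + 2p_{Folio} = 0 ⇒ p_{Quill} = 42.625 + 0.25p_{Folio}.
At p_{Folio} = 15: p_{Quill} = 42.625 + 0.25·15 = 46.375.

46.375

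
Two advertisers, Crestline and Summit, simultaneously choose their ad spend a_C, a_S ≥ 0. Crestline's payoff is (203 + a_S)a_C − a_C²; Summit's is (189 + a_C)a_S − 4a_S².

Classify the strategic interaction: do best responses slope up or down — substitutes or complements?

Expanding Crestline's payoff: 203a_C + a_Sa_C − a_C².
∂π/∂a_C = 203 + a_S − 2a_C = 0, so a_C = 101.5 + 0.5a_S.
The best-response slope da_C/da_S = 0.5 > 0: the reaction function is upward-sloping, so the choices are strategic complements.

strategic complements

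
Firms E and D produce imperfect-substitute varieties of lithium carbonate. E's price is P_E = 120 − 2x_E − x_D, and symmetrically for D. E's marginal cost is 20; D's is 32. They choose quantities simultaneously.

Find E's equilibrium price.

61.6

Firm E's profit: π = x_E(120 − 2x_E − x_D) − 20x_E.
∂π/∂x_E = 100 − 4x_E − x_D = 0 ⇒ x_E = 25 − 0.25x_D.
Similarly x_D = 22 − 0.25x_E.
Plugging x_D into E's best response: x_E = 25 − 0.25(22 − 0.25x_E) ⇒ 0.9375x_E = 19.5, so x_E = 20.8.
Then x_D = 22 − 0.25·20.8 = 16.8.
P_E = 120 − 2·20.8 − 16.8 = 61.6.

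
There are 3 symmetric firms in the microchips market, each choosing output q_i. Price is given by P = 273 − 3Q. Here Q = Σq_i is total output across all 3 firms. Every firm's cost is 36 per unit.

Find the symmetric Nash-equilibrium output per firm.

A representative firm's profit is π_i = q_i(273 − 3Q) − 36q_i, with Q = q_i + Σ_{j≠i} q_j.
First-order condition: 237 − 6q_i − 3Σ_{j≠i} q_j = 0.
With identical firms, set every q_j = q: then 237 − 6q − 6q = 0, i.e. q = 237/12 = 19.75.

19.75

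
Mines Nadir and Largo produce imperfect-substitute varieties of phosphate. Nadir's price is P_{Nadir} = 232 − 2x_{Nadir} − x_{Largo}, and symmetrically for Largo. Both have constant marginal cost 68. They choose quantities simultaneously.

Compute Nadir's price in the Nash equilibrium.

Mine Nadir's profit: π = x_{Nadir}(232 − 2x_{Nadir} − x_{Largo}) − 68x_{Nadir}.
∂π/∂x_{Nadir} = 164 − 4x_{Nadir} − x_{Largo} = 0 ⇒ x_{Nadir} = 41 − 0.25x_{Largo}.
Setting x_{Nadir} = x_{Largo} in the reaction function: x_{Nadir} = 41 − 0.25x_{Nadir}, so x_{Nadir} = 41 / 1.25 = 32.8.
P_{Nadir} = 232 − 2·32.8 − 32.8 = 133.6.

133.6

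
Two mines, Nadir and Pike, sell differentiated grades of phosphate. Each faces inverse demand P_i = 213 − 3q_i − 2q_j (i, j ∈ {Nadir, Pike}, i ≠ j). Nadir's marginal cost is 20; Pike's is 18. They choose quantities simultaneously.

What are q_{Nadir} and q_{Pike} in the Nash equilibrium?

24, 24.5

Mine Nadir's profit: π = q_{Nadir}(213 − 3q_{Nadir} − 2q_{Pike}) − 20q_{Nadir}.
∂π/∂q_{Nadir} = 193 − 6q_{Nadir} − 2q_{Pike} = 0 ⇒ q_{Nadir} = 193/6 − (1/3)q_{Pike}.
Similarly q_{Pike} = 32.5 − (1/3)q_{Nadir}.
Plugging q_{Pike} into Nadir's best response: q_{Nadir} = 193/6 − (1/3)(32.5 − (1/3)q_{Nadir}) ⇒ (8/9)q_{Nadir} = 64/3, so q_{Nadir} = 24.
Then q_{Pike} = 32.5 − (1/3)·24 = 24.5.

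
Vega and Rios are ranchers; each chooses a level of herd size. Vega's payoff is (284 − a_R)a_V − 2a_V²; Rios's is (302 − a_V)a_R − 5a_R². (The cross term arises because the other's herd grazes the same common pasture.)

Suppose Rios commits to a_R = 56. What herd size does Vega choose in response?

Expanding Vega's payoff: 284a_V − a_Ra_V − 2a_V².
∂π/∂a_V = 284 − a_R − 4a_V = 0, so a_V = 71 − 0.25a_R.
At a_R = 56: a_V = 71 − 0.25·56 = 57.

57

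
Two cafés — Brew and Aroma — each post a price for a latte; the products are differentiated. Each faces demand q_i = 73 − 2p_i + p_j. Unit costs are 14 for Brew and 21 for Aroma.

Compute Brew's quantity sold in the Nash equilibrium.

Brew's profit: π = (p_{Brew} − 14)(73 − 2p_{Brew} + p_{Aroma}).
∂π/∂p_{Brew} = 101 − 4p_{Brew} + p_{Aroma} = 0 ⇒ p_{Brew} = 25.25 + 0.25p_{Aroma}.
Similarly p_{Aroma} = 28.75 + 0.25p_{Brew}.
Plugging p_{Aroma} into Brew's best response: p_{Brew} = 25.25 + 0.25(28.75 + 0.25p_{Brew}) ⇒ 0.9375p_{Brew} = 32.4375, so p_{Brew} = 34.6.
Then p_{Aroma} = 28.75 + 0.25·34.6 = 37.4.
q_{Brew} = 73 − 2·34.6 + 37.4 = 41.2.

41.2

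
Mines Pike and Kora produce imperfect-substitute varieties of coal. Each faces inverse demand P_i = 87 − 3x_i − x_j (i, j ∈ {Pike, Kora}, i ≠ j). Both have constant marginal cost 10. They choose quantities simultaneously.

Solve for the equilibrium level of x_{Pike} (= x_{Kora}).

11

Mine Pike's profit: π = x_{Pike}(87 − 3x_{Pike} − x_{Kora}) − 10x_{Pike}.
∂π/∂x_{Pike} = 77 − 6x_{Pike} − x_{Kora} = 0 ⇒ x_{Pike} = 77/6 − (1/6)x_{Kora}.
By symmetry x_{Kora} = x_{Pike}; substituting into the reaction function, (7/6)x_{Pike} = 77/6 and x_{Pike} = 11.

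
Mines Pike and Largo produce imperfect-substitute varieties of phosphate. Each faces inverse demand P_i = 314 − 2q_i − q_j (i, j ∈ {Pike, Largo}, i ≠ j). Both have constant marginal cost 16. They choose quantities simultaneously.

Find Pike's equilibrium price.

Mine Pike's profit: π = q_{Pike}(314 − 2q_{Pike} − q_{Largo}) − 16q_{Pike}.
∂π/∂q_{Pike} = 298 − 4q_{Pike} − q_{Largo} = 0 ⇒ q_{Pike} = 74.5 − 0.25q_{Largo}.
The game is symmetric, so in equilibrium q_{Largo} = q_{Pike}: the reaction function gives 1.25q_{Pike} = 74.5, hence q_{Pike} = 59.6.
P_{Pike} = 314 − 2·59.6 − 59.6 = 135.2.

135.2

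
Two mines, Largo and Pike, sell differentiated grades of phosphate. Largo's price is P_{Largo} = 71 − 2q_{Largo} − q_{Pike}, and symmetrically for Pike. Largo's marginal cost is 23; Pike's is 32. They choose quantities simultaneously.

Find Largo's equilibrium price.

43.4

Mine Largo's profit: π = q_{Largo}(71 − 2q_{Largo} − q_{Pike}) − 23q_{Largo}.
∂π/∂q_{Largo} = 48 − 4q_{Largo} − q_{Pike} = 0 ⇒ q_{Largo} = 12 − 0.25q_{Pike}.
Similarly q_{Pike} = 9.75 − 0.25q_{Largo}.
Plugging q_{Pike} into Largo's best response: q_{Largo} = 12 − 0.25(9.75 − 0.25q_{Largo}) ⇒ 0.9375q_{Largo} = 9.5625, so q_{Largo} = 10.2.
Then q_{Pike} = 9.75 − 0.25·10.2 = 7.2.
P_{Largo} = 71 − 2·10.2 − 7.2 = 43.4.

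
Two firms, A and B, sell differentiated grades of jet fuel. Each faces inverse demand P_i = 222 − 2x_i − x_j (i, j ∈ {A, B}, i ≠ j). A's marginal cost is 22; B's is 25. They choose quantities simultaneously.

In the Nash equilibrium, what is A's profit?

Firm A's profit: π = x_A(222 − 2x_A − x_B) − 22x_A.
∂π/∂x_A = 200 − 4x_A − x_B = 0 ⇒ x_A = 50 − 0.25x_B.
Similarly x_B = 49.25 − 0.25x_A.
Substituting the second reaction function into the first: x_A = 50 − 0.25(49.25 − 0.25x_A), which gives 0.9375x_A = 37.6875 ⇒ x_A = 40.2.
Then x_B = 49.25 − 0.25·40.2 = 39.2.
P_A = 222 − 2·40.2 − 39.2 = 102.4.
Profit = (102.4 − 22)·40.2 = 3232.08.

3232.08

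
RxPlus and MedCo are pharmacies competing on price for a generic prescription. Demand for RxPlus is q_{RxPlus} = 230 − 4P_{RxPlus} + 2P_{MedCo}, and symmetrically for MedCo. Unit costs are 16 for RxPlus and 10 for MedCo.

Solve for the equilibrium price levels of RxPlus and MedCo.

RxPlus's profit: π = (P_{RxPlus} − 16)(230 − 4P_{RxPlus} + 2P_{MedCo}).
∂π/∂P_{RxPlus} = 294 − 8P_{RxPlus} + 2P_{MedCo} = 0 ⇒ P_{RxPlus} = 36.75 + 0.25P_{MedCo}.
Similarly P_{MedCo} = 33.75 + 0.25P_{RxPlus}.
Plugging P_{MedCo} into RxPlus's best response: P_{RxPlus} = 36.75 + 0.25(33.75 + 0.25P_{RxPlus}) ⇒ 0.9375P_{RxPlus} = 45.1875, so P_{RxPlus} = 48.2.
Then P_{MedCo} = 33.75 + 0.25·48.2 = 45.8.

48.2, 45.8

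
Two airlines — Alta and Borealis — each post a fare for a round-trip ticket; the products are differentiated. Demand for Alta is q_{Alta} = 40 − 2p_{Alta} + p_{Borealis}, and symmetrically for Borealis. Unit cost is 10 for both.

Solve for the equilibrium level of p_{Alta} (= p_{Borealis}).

Alta's profit: π = (p_{Alta} − 10)(40 − 2p_{Alta} + p_{Borealis}).
∂π/∂p_{Alta} = 60 − 4p_{Alta} + p_{Borealis} = 0 ⇒ p_{Alta} = 15 + 0.25p_{Borealis}.
By symmetry p_{Borealis} = p_{Alta}; substituting into the reaction function, 0.75p_{Alta} = 15 and p_{Alta} = 20.

20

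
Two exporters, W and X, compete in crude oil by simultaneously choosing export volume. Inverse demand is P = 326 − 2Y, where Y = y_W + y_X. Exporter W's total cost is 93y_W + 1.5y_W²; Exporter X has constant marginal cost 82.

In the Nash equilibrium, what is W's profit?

1197.875

Exporter W's profit: π = y_W(326 − 2(y_W + y_X)) − 93y_W − 1.5y_W².
∂π/∂y_W = 233 − 7y_W − 2y_X = 0, so y_W = 233/7 − (2/7)y_X.
For X: ∂π/∂y_X = 244 − 4y_X − 2y_W = 0 ⇒ y_X = 61 − 0.5y_W.
Solving the two reaction functions simultaneously: (1 − (−2/7)(−0.5))y_W = 233/7 − (2/7)·61, so (6/7)y_W = 111/7 and y_W = 18.5.
Then y_X = 61 − 0.5·18.5 = 51.75.
Price P = 326 − 2·70.25 = 185.5.
W's profit: (185.5 − 93)·18.5 − 1.5(18.5)² = 1197.875.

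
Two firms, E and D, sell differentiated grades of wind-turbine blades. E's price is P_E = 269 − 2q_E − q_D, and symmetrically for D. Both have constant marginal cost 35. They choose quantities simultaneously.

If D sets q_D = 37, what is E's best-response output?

Firm E's profit: π = q_E(269 − 2q_E − q_D) − 35q_E.
∂π/∂q_E = 234 − 4q_E − q_D = 0 ⇒ q_E = 58.5 − 0.25q_D.
At q_D = 37: q_E = 58.5 − 0.25·37 = 49.25.

49.25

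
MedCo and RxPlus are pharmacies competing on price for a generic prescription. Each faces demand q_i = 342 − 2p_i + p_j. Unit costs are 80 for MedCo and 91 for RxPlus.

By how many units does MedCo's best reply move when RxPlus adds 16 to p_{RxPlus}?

MedCo's profit: π = (p_{MedCo} − 80)(342 − 2p_{MedCo} + p_{RxPlus}).
∂π/∂p_{MedCo} = 502 − 4p_{MedCo} + p_{RxPlus} = 0 ⇒ p_{MedCo} = 125.5 + 0.25p_{RxPlus}.
The reaction-function slope is 0.25, so a 16-unit rise in p_{RxPlus} moves p_{MedCo} by 0.25 × 16 = 4. MedCo's best response rises — the actions are strategic complements.

4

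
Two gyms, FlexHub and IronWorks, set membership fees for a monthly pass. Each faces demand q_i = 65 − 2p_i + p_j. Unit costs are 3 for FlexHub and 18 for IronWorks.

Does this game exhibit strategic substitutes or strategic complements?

strategic complements

FlexHub's profit: π = (p_{FlexHub} − 3)(65 − 2p_{FlexHub} + p_{IronWorks}).
∂π/∂p_{FlexHub} = 71 − 4p_{FlexHub} + p_{IronWorks} = 0 ⇒ p_{FlexHub} = 17.75 + 0.25p_{IronWorks}.
The best-response slope dp_{FlexHub}/dp_{IronWorks} = 0.25 > 0: the reaction function is upward-sloping, so the choices are strategic complements.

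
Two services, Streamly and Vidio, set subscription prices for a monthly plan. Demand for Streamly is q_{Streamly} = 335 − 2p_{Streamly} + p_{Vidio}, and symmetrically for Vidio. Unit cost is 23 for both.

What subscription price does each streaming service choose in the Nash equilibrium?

Streamly's profit: π = (p_{Streamly} − 23)(335 − 2p_{Streamly} + p_{Vidio}).
∂π/∂p_{Streamly} = 381 − 4p_{Streamly} + p_{Vidio} = 0 ⇒ p_{Streamly} = 95.25 + 0.25p_{Vidio}.
The game is symmetric, so in equilibrium p_{Vidio} = p_{Streamly}: the reaction function gives 0.75p_{Streamly} = 95.25, hence p_{Streamly} = 127.

127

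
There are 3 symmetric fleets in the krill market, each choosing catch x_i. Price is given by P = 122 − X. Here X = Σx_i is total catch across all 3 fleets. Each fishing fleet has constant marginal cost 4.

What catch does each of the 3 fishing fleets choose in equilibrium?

29.5

A representative fishing fleet's profit is π_i = x_i(122 − X) − 4x_i, with X = x_i + Σ_{j≠i} x_j.
First-order condition: 118 − 2x_i − Σ_{j≠i} x_j = 0.
Imposing symmetry (x_j = x for all j) turns Σ_{j≠i} x_j into 2x, so 118 = 4x and x = 29.5.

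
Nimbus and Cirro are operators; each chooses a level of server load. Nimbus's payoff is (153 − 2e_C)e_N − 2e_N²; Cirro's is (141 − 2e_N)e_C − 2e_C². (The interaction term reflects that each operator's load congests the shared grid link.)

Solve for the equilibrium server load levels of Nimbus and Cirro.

27.5, 21.5

Expanding Nimbus's payoff: 153e_N − 2e_Ce_N − 2e_N².
∂π/∂e_N = 153 − 2e_C − 4e_N = 0, so e_N = 38.25 − 0.5e_C.
Likewise for Cirro: e_C = 35.25 − 0.5e_N.
Substituting the second reaction function into the first: e_N = 38.25 − 0.5(35.25 − 0.5e_N), which gives 0.75e_N = 20.625 ⇒ e_N = 27.5.
Then e_C = 35.25 − 0.5·27.5 = 21.5.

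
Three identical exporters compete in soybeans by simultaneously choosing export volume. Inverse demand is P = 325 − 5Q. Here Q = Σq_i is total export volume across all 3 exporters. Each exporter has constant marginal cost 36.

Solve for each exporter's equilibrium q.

A representative exporter's profit is π_i = q_i(325 − 5Q) − 36q_i, with Q = q_i + Σ_{j≠i} q_j.
First-order condition: 289 − 10q_i − 5Σ_{j≠i} q_j = 0.
With identical exporters, set every q_j = q: then 289 − 10q − 10q = 0, i.e. q = 289/20 = 14.45.

14.45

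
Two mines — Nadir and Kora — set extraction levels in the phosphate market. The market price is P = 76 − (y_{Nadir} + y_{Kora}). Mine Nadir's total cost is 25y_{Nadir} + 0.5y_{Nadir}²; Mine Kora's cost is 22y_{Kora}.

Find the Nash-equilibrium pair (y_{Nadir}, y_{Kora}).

9.6, 22.2

Mine Nadir's profit: π = y_{Nadir}(76 − (y_{Nadir} + y_{Kora})) − 25y_{Nadir} − 0.5y_{Nadir}².
∂π/∂y_{Nadir} = 51 − 3y_{Nadir} − y_{Kora} = 0, so y_{Nadir} = 17 − (1/3)y_{Kora}.
For Kora: ∂π/∂y_{Kora} = 54 − 2y_{Kora} − y_{Nadir} = 0 ⇒ y_{Kora} = 27 − 0.5y_{Nadir}.
Solving the two reaction functions simultaneously: (1 − (−1/3)(−0.5))y_{Nadir} = 17 − (1/3)·27, so (5/6)y_{Nadir} = 8 and y_{Nadir} = 9.6.
Then y_{Kora} = 27 − 0.5·9.6 = 22.2.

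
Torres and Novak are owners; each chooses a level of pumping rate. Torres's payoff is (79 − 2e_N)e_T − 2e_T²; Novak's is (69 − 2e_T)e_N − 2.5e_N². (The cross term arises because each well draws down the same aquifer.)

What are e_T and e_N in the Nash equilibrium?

16.0625, 7.375

Expanding Torres's payoff: 79e_T − 2e_Ne_T − 2e_T².
∂π/∂e_T = 79 − 2e_N − 4e_T = 0, so e_T = 19.75 − 0.5e_N.
Likewise for Novak: e_N = 13.8 − 0.4e_T.
Substituting the second reaction function into the first: e_T = 19.75 − 0.5(13.8 − 0.4e_T), which gives 0.8e_T = 12.85 ⇒ e_T = 16.0625.
Then e_N = 13.8 − 0.4·16.0625 = 7.375.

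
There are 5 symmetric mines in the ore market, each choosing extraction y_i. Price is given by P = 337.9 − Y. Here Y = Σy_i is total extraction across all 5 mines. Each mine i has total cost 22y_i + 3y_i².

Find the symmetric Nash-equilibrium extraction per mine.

A representative mine's profit is π_i = y_i(337.9 − Y) − 22y_i − 3y_i², with Y = y_i + Σ_{j≠i} y_j.
First-order condition: 315.9 − 8y_i − Σ_{j≠i} y_j = 0.
Imposing symmetry (y_j = y for all j) turns Σ_{j≠i} y_j into 4y, so 315.9 = 12y and y = 26.325.

26.325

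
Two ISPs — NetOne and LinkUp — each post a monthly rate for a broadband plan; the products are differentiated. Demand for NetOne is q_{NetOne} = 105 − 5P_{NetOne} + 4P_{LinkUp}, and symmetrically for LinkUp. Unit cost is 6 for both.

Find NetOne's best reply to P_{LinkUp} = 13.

18.7

NetOne's profit: π = (P_{NetOne} − 6)(105 − 5P_{NetOne} + 4P_{LinkUp}).
∂π/∂P_{NetOne} = 135 − 10P_{NetOne} + 4P_{LinkUp} = 0 ⇒ P_{NetOne} = 13.5 + 0.4P_{LinkUp}.
At P_{LinkUp} = 13: P_{NetOne} = 13.5 + 0.4·13 = 18.7.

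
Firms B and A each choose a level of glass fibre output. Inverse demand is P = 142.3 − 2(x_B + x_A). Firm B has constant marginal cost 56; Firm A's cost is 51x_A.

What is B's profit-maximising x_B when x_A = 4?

Firm B's profit: π = x_B(142.3 − 2(x_B + x_A)) − 56x_B.
∂π/∂x_B = 86.3 − 4x_B − 2x_A = 0, so x_B = 21.575 − 0.5x_A.
At x_A = 4: x_B = 21.575 − 0.5·4 = 19.575.

19.575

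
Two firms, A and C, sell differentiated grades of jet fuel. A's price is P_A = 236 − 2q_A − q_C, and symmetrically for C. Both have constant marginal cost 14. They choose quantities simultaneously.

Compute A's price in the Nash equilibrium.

102.8

Firm A's profit: π = q_A(236 − 2q_A − q_C) − 14q_A.
∂π/∂q_A = 222 − 4q_A − q_C = 0 ⇒ q_A = 55.5 − 0.25q_C.
Setting q_A = q_C in the reaction function: q_A = 55.5 − 0.25q_A, so q_A = 55.5 / 1.25 = 44.4.
P_A = 236 − 2·44.4 − 44.4 = 102.8.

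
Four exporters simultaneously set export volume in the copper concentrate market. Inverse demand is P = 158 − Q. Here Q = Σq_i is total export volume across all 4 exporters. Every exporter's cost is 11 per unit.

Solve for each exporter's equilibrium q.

29.4

A representative exporter's profit is π_i = q_i(158 − Q) − 11q_i, with Q = q_i + Σ_{j≠i} q_j.
First-order condition: 147 − 2q_i − Σ_{j≠i} q_j = 0.
With identical exporters, set every q_j = q: then 147 − 2q − 3q = 0, i.e. q = 147/5 = 29.4.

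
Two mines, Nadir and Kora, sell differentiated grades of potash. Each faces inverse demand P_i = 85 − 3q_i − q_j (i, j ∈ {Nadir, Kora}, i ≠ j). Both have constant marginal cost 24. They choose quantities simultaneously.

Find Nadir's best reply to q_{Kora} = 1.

10

Mine Nadir's profit: π = q_{Nadir}(85 − 3q_{Nadir} − q_{Kora}) − 24q_{Nadir}.
∂π/∂q_{Nadir} = 61 − 6q_{Nadir} − q_{Kora} = 0 ⇒ q_{Nadir} = 61/6 − (1/6)q_{Kora}.
At q_{Kora} = 1: q_{Nadir} = 61/6 − (1/6)·1 = 10.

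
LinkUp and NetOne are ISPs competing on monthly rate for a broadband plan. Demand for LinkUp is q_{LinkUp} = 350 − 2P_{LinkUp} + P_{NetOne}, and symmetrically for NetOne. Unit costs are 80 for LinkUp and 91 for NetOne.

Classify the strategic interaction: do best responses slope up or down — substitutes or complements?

LinkUp's profit: π = (P_{LinkUp} − 80)(350 − 2P_{LinkUp} + P_{NetOne}).
∂π/∂P_{LinkUp} = 510 − 4P_{LinkUp} + P_{NetOne} = 0 ⇒ P_{LinkUp} = 127.5 + 0.25P_{NetOne}.
The best-response slope dP_{LinkUp}/dP_{NetOne} = 0.25 > 0: the reaction function is upward-sloping, so the choices are strategic complements.

strategic complements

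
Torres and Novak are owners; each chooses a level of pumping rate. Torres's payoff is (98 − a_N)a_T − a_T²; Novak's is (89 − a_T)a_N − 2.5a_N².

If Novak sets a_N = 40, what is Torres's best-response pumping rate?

29

Expanding Torres's payoff: 98a_T − a_Na_T − a_T².
∂π/∂a_T = 98 − a_N − 2a_T = 0, so a_T = 49 − 0.5a_N.
At a_N = 40: a_T = 49 − 0.5·40 = 29.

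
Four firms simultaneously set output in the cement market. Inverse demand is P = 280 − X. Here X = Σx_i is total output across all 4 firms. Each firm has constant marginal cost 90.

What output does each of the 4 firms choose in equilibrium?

A representative firm's profit is π_i = x_i(280 − X) − 90x_i, with X = x_i + Σ_{j≠i} x_j.
First-order condition: 190 − 2x_i − Σ_{j≠i} x_j = 0.
With identical firms, set every x_j = x: then 190 − 2x − 3x = 0, i.e. x = 190/5 = 38.

38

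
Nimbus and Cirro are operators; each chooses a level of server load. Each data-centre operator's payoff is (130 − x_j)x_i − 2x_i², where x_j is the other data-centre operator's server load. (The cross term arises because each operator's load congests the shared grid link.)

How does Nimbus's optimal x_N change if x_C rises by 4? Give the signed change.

Nimbus's payoff is (130 − x_C)x_N − 2x_N².
∂π/∂x_N = 130 − x_C − 4x_N = 0, so x_N = 32.5 − 0.25x_C.
The reaction-function slope is −0.25, so a 4-unit rise in x_C moves x_N by −0.25 × 4 = −1. Nimbus's best response falls — the actions are strategic substitutes.

-1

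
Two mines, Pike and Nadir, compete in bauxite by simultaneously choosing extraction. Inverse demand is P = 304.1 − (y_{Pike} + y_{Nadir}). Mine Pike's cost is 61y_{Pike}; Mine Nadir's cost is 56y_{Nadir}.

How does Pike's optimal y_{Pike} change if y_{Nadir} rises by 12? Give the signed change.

Mine Pike's profit: π = y_{Pike}(304.1 − (y_{Pike} + y_{Nadir})) − 61y_{Pike}.
∂π/∂y_{Pike} = 243.1 − 2y_{Pike} − y_{Nadir} = 0, so y_{Pike} = 121.55 − 0.5y_{Nadir}.
The reaction-function slope is −0.5, so a 12-unit rise in y_{Nadir} moves y_{Pike} by −0.5 × 12 = −6. Pike's best response falls — the actions are strategic substitutes.

-6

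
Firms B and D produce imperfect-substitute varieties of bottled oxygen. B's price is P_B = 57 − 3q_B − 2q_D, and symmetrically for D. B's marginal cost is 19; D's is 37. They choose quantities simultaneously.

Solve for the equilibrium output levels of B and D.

5.875, 1.375

Firm B's profit: π = q_B(57 − 3q_B − 2q_D) − 19q_B.
∂π/∂q_B = 38 − 6q_B − 2q_D = 0 ⇒ q_B = 19/3 − (1/3)q_D.
Similarly q_D = 10/3 − (1/3)q_B.
Plugging q_D into B's best response: q_B = 19/3 − (1/3)(10/3 − (1/3)q_B) ⇒ (8/9)q_B = 47/9, so q_B = 5.875.
Then q_D = 10/3 − (1/3)·5.875 = 1.375.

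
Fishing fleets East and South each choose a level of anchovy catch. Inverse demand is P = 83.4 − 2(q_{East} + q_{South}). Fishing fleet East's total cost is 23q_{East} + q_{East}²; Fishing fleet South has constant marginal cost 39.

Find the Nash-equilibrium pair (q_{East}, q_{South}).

Fishing fleet East's profit: π = q_{East}(83.4 − 2(q_{East} + q_{South})) − 23q_{East} − q_{East}².
∂π/∂q_{East} = 60.4 − 6q_{East} − 2q_{South} = 0, so q_{East} = 151/15 − (1/3)q_{South}.
For South: ∂π/∂q_{South} = 44.4 − 4q_{South} − 2q_{East} = 0 ⇒ q_{South} = 11.1 − 0.5q_{East}.
Plugging q_{South} into East's best response: q_{East} = 151/15 − (1/3)(11.1 − 0.5q_{East}) ⇒ (5/6)q_{East} = 191/30, so q_{East} = 7.64.
Then q_{South} = 11.1 − 0.5·7.64 = 7.28.

7.64, 7.28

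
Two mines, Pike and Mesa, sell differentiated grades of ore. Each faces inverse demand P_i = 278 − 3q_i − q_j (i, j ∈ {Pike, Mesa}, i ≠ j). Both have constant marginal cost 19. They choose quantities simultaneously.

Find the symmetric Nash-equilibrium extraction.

Mine Pike's profit: π = q_{Pike}(278 − 3q_{Pike} − q_{Mesa}) − 19q_{Pike}.
∂π/∂q_{Pike} = 259 − 6q_{Pike} − q_{Mesa} = 0 ⇒ q_{Pike} = 259/6 − (1/6)q_{Mesa}.
The game is symmetric, so in equilibrium q_{Mesa} = q_{Pike}: the reaction function gives (7/6)q_{Pike} = 259/6, hence q_{Pike} = 37.

37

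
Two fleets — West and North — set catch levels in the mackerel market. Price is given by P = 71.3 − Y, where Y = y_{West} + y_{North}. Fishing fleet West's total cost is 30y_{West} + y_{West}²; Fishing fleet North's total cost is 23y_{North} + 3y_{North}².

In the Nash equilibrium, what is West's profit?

Fishing fleet West's profit: π = y_{West}(71.3 − (y_{West} + y_{North})) − 30y_{West} − y_{West}².
∂π/∂y_{West} = 41.3 − 4y_{West} − y_{North} = 0, so y_{West} = 10.325 − 0.25y_{North}.
For North: ∂π/∂y_{North} = 48.3 − 8y_{North} − y_{West} = 0 ⇒ y_{North} = 6.0375 − 0.125y_{West}.
Plugging y_{North} into West's best response: y_{West} = 10.325 − 0.25(6.0375 − 0.125y_{West}) ⇒ (31/32)y_{West} = 2821/320, so y_{West} = 9.1.
Then y_{North} = 6.0375 − 0.125·9.1 = 4.9.
Price P = 71.3 − 14 = 57.3.
West's profit: (57.3 − 30)·9.1 − (9.1)² = 165.62.

165.62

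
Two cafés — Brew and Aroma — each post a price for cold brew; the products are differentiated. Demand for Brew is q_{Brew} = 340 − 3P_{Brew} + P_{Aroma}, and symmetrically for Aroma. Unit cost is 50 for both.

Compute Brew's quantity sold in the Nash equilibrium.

144

Brew's profit: π = (P_{Brew} − 50)(340 − 3P_{Brew} + P_{Aroma}).
∂π/∂P_{Brew} = 490 − 6P_{Brew} + P_{Aroma} = 0 ⇒ P_{Brew} = 245/3 + (1/6)P_{Aroma}.
The game is symmetric, so in equilibrium P_{Aroma} = P_{Brew}: the reaction function gives (5/6)P_{Brew} = 245/3, hence P_{Brew} = 98.
q_{Brew} = 340 − 3·98 + 98 = 144.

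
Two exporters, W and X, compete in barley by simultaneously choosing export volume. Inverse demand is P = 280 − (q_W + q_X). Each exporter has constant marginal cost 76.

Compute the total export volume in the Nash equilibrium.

136

Exporter W's profit: π = q_W(280 − (q_W + q_X)) − 76q_W.
∂π/∂q_W = 204 − 2q_W − q_X = 0, so q_W = 102 − 0.5q_X.
By symmetry q_X = q_W; substituting into the reaction function, 1.5q_W = 102 and q_W = 68.
Total export volume: 68 + 68 = 136.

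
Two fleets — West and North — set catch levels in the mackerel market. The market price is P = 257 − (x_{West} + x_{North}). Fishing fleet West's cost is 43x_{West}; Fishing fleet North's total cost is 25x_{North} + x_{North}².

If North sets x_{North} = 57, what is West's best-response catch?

Fishing fleet West's profit: π = x_{West}(257 − (x_{West} + x_{North})) − 43x_{West}.
∂π/∂x_{West} = 214 − 2x_{West} − x_{North} = 0, so x_{West} = 107 − 0.5x_{North}.
At x_{North} = 57: x_{West} = 107 − 0.5·57 = 78.5.

78.5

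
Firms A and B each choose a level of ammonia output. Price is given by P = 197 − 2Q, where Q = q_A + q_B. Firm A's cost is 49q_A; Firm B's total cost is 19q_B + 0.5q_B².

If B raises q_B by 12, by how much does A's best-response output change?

Firm A's profit: π = q_A(197 − 2(q_A + q_B)) − 49q_A.
∂π/∂q_A = 148 − 4q_A − 2q_B = 0, so q_A = 37 − 0.5q_B.
The reaction-function slope is −0.5, so a 12-unit rise in q_B moves q_A by −0.5 × 12 = −6. A's best response falls — the actions are strategic substitutes.

-6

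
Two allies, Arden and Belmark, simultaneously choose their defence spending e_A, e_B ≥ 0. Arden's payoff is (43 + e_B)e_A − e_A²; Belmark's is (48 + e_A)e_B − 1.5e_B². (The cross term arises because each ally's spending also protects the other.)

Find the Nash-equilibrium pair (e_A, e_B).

Expanding Arden's payoff: 43e_A + e_Be_A − e_A².
∂π/∂e_A = 43 + e_B − 2e_A = 0, so e_A = 21.5 + 0.5e_B.
Likewise for Belmark: e_B = 16 + (1/3)e_A.
Substituting the second reaction function into the first: e_A = 21.5 + 0.5(16 + (1/3)e_A), which gives (5/6)e_A = 29.5 ⇒ e_A = 35.4.
Then e_B = 16 + (1/3)·35.4 = 27.8.

35.4, 27.8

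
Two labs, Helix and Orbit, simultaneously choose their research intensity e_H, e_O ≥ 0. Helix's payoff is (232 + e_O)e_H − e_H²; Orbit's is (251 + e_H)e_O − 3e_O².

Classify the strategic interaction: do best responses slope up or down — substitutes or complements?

strategic complements

Expanding Helix's payoff: 232e_H + e_Oe_H − e_H².
∂π/∂e_H = 232 + e_O − 2e_H = 0, so e_H = 116 + 0.5e_O.
The best-response slope de_H/de_O = 0.5 > 0: the reaction function is upward-sloping, so the choices are strategic complements.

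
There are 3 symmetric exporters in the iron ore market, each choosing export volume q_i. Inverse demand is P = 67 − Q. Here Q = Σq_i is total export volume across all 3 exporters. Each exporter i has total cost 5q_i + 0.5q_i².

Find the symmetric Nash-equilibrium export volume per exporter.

A representative exporter's profit is π_i = q_i(67 − Q) − 5q_i − 0.5q_i², with Q = q_i + Σ_{j≠i} q_j.
First-order condition: 62 − 3q_i − Σ_{j≠i} q_j = 0.
With identical exporters, set every q_j = q: then 62 − 3q − 2q = 0, i.e. q = 62/5 = 12.4.

12.4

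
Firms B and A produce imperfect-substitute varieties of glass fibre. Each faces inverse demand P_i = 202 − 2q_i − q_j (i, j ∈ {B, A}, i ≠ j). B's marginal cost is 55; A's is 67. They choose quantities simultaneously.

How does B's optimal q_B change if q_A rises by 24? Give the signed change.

-6

Firm B's profit: π = q_B(202 − 2q_B − q_A) − 55q_B.
∂π/∂q_B = 147 − 4q_B − q_A = 0 ⇒ q_B = 36.75 − 0.25q_A.
The reaction-function slope is −0.25, so a 24-unit rise in q_A moves q_B by −0.25 × 24 = −6. B's best response falls — the actions are strategic substitutes.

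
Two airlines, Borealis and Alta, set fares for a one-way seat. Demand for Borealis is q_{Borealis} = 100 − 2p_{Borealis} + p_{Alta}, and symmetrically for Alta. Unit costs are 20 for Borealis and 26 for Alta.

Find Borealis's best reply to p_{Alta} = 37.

44.25

Borealis's profit: π = (p_{Borealis} − 20)(100 − 2p_{Borealis} + p_{Alta}).
∂π/∂p_{Borealis} = 140 − 4p_{Borealis} + p_{Alta} = 0 ⇒ p_{Borealis} = 35 + 0.25p_{Alta}.
At p_{Alta} = 37: p_{Borealis} = 35 + 0.25·37 = 44.25.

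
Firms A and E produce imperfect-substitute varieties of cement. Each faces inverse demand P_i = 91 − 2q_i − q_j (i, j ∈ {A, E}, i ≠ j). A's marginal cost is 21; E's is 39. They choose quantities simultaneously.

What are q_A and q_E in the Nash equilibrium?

Firm A's profit: π = q_A(91 − 2q_A − q_E) − 21q_A.
∂π/∂q_A = 70 − 4q_A − q_E = 0 ⇒ q_A = 17.5 − 0.25q_E.
Similarly q_E = 13 − 0.25q_A.
Solving the two reaction functions simultaneously: (1 − (−0.25)(−0.25))q_A = 17.5 − 0.25·13, so 0.9375q_A = 14.25 and q_A = 15.2.
Then q_E = 13 − 0.25·15.2 = 9.2.

15.2, 9.2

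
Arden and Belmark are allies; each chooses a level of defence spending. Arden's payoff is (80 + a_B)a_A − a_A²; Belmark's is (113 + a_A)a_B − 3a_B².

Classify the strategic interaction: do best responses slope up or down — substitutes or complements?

Expanding Arden's payoff: 80a_A + a_Ba_A − a_A².
∂π/∂a_A = 80 + a_B − 2a_A = 0, so a_A = 40 + 0.5a_B.
The best-response slope da_A/da_B = 0.5 > 0: the reaction function is upward-sloping, so the choices are strategic complements.

strategic complements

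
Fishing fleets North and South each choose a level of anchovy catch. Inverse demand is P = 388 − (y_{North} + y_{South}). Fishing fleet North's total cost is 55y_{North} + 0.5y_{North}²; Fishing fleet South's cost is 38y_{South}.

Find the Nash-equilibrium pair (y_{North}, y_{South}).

Fishing fleet North's profit: π = y_{North}(388 − (y_{North} + y_{South})) − 55y_{North} − 0.5y_{North}².
∂π/∂y_{North} = 333 − 3y_{North} − y_{South} = 0, so y_{North} = 111 − (1/3)y_{South}.
For South: ∂π/∂y_{South} = 350 − 2y_{South} − y_{North} = 0 ⇒ y_{South} = 175 − 0.5y_{North}.
Solving the two reaction functions simultaneously: (1 − (−1/3)(−0.5))y_{North} = 111 − (1/3)·175, so (5/6)y_{North} = 158/3 and y_{North} = 63.2.
Then y_{South} = 175 − 0.5·63.2 = 143.4.

63.2, 143.4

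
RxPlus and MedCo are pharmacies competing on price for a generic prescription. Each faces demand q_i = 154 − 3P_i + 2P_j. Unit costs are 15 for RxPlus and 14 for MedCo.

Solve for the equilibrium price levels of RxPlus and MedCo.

49.5625, 49.1875

RxPlus's profit: π = (P_{RxPlus} − 15)(154 − 3P_{RxPlus} + 2P_{MedCo}).
∂π/∂P_{RxPlus} = 199 − 6P_{RxPlus} + 2P_{MedCo} = 0 ⇒ P_{RxPlus} = 199/6 + (1/3)P_{MedCo}.
Similarly P_{MedCo} = 98/3 + (1/3)P_{RxPlus}.
Substituting the second reaction function into the first: P_{RxPlus} = 199/6 + (1/3)(98/3 + (1/3)P_{RxPlus}), which gives (8/9)P_{RxPlus} = 793/18 ⇒ P_{RxPlus} = 49.5625.
Then P_{MedCo} = 98/3 + (1/3)·49.5625 = 49.1875.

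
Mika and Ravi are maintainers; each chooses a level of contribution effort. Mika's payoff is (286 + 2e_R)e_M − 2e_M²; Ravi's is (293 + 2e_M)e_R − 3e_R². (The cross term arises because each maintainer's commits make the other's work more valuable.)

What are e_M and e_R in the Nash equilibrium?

Expanding Mika's payoff: 286e_M + 2e_Re_M − 2e_M².
∂π/∂e_M = 286 + 2e_R − 4e_M = 0, so e_M = 71.5 + 0.5e_R.
Likewise for Ravi: e_R = 293/6 + (1/3)e_M.
Solving the two reaction functions simultaneously: (1 − (0.5)(1/3))e_M = 71.5 + 0.5·(293/6), so (5/6)e_M = 1151/12 and e_M = 115.1.
Then e_R = 293/6 + (1/3)·115.1 = 87.2.

115.1, 87.2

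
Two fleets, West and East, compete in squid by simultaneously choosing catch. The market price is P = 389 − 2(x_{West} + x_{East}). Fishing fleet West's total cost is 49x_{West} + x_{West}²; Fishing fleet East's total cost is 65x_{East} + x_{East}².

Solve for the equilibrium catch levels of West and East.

Fishing fleet West's profit: π = x_{West}(389 − 2(x_{West} + x_{East})) − 49x_{West} − x_{West}².
∂π/∂x_{West} = 340 − 6x_{West} − 2x_{East} = 0, so x_{West} = 170/3 − (1/3)x_{East}.
By the same steps for East: x_{East} = 54 − (1/3)x_{West}.
Plugging x_{East} into West's best response: x_{West} = 170/3 − (1/3)(54 − (1/3)x_{West}) ⇒ (8/9)x_{West} = 116/3, so x_{West} = 43.5.
Then x_{East} = 54 − (1/3)·43.5 = 39.5.

43.5, 39.5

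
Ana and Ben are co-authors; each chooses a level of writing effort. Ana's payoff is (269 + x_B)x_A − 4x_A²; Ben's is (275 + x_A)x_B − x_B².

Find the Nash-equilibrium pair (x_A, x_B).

Expanding Ana's payoff: 269x_A + x_Bx_A − 4x_A².
∂π/∂x_A = 269 + x_B − 8x_A = 0, so x_A = 33.625 + 0.125x_B.
Likewise for Ben: x_B = 137.5 + 0.5x_A.
Substituting the second reaction function into the first: x_A = 33.625 + 0.125(137.5 + 0.5x_A), which gives 0.9375x_A = 50.8125 ⇒ x_A = 54.2.
Then x_B = 137.5 + 0.5·54.2 = 164.6.

54.2, 164.6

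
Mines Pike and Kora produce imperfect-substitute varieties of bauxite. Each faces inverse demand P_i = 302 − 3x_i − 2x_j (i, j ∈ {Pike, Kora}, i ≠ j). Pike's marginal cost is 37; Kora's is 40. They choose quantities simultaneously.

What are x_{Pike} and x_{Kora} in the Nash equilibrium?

33.3125, 32.5625

Mine Pike's profit: π = x_{Pike}(302 − 3x_{Pike} − 2x_{Kora}) − 37x_{Pike}.
∂π/∂x_{Pike} = 265 − 6x_{Pike} − 2x_{Kora} = 0 ⇒ x_{Pike} = 265/6 − (1/3)x_{Kora}.
Similarly x_{Kora} = 131/3 − (1/3)x_{Pike}.
Substituting the second reaction function into the first: x_{Pike} = 265/6 − (1/3)(131/3 − (1/3)x_{Pike}), which gives (8/9)x_{Pike} = 533/18 ⇒ x_{Pike} = 33.3125.
Then x_{Kora} = 131/3 − (1/3)·33.3125 = 32.5625.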